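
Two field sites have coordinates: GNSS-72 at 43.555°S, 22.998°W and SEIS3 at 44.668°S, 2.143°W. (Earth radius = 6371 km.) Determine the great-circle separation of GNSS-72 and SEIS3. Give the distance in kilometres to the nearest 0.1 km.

Δφ = -1.1130°,  Δλ = 20.8550°
a = sin²(Δφ/2) + cos φ₁ cos φ₂ sin²(Δλ/2) = 0.016978
c = 2·arcsin(√a) = 0.261343 rad = 14.9738°
d = R·c = 6371 × 0.261343 = 1665.0 km

1665.0 km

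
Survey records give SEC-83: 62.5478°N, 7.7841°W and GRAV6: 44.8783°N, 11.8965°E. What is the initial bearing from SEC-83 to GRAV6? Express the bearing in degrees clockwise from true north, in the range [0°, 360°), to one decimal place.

Δλ = 19.6806°
y = sin Δλ · cos φ₂ = 0.238642
x = cos φ₁ sin φ₂ − sin φ₁ cos φ₂ cos Δλ = -0.266793
θ = atan2(y, x) = 138.1879° → 138.1879° (mod 360°)

138.2°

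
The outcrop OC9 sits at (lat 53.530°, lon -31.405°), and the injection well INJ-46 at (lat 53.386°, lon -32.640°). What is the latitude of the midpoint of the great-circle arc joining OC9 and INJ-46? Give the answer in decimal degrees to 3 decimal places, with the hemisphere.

53.460°N

Bx = cos φ₂ cos Δλ = 0.596282,  By = cos φ₂ sin Δλ = -0.012855
φₘ = atan2(sin φ₁ + sin φ₂, √((cos φ₁ + Bx)² + By²)) = 53.45959°
λₘ = λ₁ + atan2(By, cos φ₁ + Bx) = -32.02355°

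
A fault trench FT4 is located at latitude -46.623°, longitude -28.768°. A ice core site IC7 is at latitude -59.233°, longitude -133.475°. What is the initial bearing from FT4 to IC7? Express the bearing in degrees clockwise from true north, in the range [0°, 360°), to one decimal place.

215.9°

Δλ = -104.7070°
y = sin Δλ · cos φ₂ = -0.494788
x = cos φ₁ sin φ₂ − sin φ₁ cos φ₂ cos Δλ = -0.684528
θ = atan2(y, x) = -144.1400° → 215.8600° (mod 360°)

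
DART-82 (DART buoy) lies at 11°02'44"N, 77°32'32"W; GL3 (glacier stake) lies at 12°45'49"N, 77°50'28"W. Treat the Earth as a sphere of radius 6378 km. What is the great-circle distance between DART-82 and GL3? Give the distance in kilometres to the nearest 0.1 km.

194.0 km

DART-82: φ = +11.04556°, λ = -77.54222°
GL3: φ = +12.76361°, λ = -77.84111°
Δφ = 1.7181°,  Δλ = -0.2989°
a = sin²(Δφ/2) + cos φ₁ cos φ₂ sin²(Δλ/2) = 0.000231
c = 2·arcsin(√a) = 0.030417 rad = 1.7428°
d = R·c = 6378 × 0.030417 = 194.0 km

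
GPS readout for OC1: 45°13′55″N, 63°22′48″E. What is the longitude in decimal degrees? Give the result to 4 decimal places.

63.3800°E

63° + 22′/60 + 48″/3600 = 63 + 0.36667 + 0.01333 = 63.3800°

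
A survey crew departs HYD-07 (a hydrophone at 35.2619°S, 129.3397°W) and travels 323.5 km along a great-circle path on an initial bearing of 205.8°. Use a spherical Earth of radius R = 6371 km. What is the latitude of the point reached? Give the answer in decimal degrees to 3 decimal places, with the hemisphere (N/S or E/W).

δ = d/R = 323.5/6371 = 0.050777 rad
φ₂ = arcsin(sin φ₁ cos δ + cos φ₁ sin δ cos θ)
   = arcsin(-0.57731·0.99871 + 0.81652·0.05076·-0.90032) = -37.87075°
λ₂ = λ₁ + atan2(sin θ sin δ cos φ₁, cos δ − sin φ₁ sin φ₂) = -130.94325°

37.871°S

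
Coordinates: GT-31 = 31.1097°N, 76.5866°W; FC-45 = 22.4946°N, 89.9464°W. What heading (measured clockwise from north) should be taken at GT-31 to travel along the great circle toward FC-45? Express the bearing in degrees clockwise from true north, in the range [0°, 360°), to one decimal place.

Δλ = -13.3598°
y = sin Δλ · cos φ₂ = -0.213485
x = cos φ₁ sin φ₂ − sin φ₁ cos φ₂ cos Δλ = -0.136878
θ = atan2(y, x) = -122.6663° → 237.3337° (mod 360°)

237.3°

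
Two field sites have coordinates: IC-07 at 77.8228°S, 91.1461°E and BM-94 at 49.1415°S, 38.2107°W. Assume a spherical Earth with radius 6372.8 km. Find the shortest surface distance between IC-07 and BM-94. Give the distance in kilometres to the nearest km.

5486 km

Δφ = 28.6813°,  Δλ = -129.3568°
a = sin²(Δφ/2) + cos φ₁ cos φ₂ sin²(Δλ/2) = 0.174099
c = 2·arcsin(√a) = 0.860838 rad = 49.3224°
d = R·c = 6372.8 × 0.860838 = 5485.9 km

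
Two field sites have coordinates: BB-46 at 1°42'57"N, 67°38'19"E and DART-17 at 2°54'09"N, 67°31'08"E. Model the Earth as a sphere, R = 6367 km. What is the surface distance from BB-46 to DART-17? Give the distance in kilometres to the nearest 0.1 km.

132.5 km

BB-46: φ = +1.71583°, λ = +67.63861°
DART-17: φ = +2.90250°, λ = +67.51889°
Δφ = 1.1867°,  Δλ = -0.1197°
a = sin²(Δφ/2) + cos φ₁ cos φ₂ sin²(Δλ/2) = 0.000108
c = 2·arcsin(√a) = 0.020816 rad = 1.1927°
d = R·c = 6367 × 0.020816 = 132.5 km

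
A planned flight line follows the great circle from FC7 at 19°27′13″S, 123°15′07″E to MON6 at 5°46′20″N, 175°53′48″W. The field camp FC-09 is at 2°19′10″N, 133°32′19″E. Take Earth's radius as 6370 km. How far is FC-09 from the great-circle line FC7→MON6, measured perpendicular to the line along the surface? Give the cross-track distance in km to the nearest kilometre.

FC7: φ = -19.45361°, λ = +123.25194°
MON6: φ = +5.77222°, λ = -175.89667°
FC-09: φ = +2.31944°, λ = +133.53861°
δ₁₃ = central angle FC7→FC-09 = 0.418949 rad  (haversine)
θ₁₃ = bearing FC7→FC-09 = 26.015°,  θ₁₂ = bearing FC7→MON6 = 73.570°
dₓₜ = R·arcsin(sin δ₁₃ · sin(θ₁₃ − θ₁₂)) = 6370·arcsin(0.40680·sin(-47.555°)) = -1942.157 km
|dₓₜ| = 1942.157 km

1942 km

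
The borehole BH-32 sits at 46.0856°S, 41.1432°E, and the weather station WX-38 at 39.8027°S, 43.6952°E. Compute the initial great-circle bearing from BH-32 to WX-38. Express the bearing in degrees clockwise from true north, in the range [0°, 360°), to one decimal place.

Δλ = 2.5520°
y = sin Δλ · cos φ₂ = 0.034207
x = cos φ₁ sin φ₂ − sin φ₁ cos φ₂ cos Δλ = 0.108889
θ = atan2(y, x) = 17.4401° → 17.4401° (mod 360°)

17.4°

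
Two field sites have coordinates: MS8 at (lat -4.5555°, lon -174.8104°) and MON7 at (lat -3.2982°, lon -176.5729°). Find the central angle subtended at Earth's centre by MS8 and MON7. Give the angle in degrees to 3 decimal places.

Δφ = 1.2573°,  Δλ = -1.7625°
a = sin²(Δφ/2) + cos φ₁ cos φ₂ sin²(Δλ/2) = 0.000356
c = 2·arcsin(√a) = 0.037727 rad = 2.1616°

2.162°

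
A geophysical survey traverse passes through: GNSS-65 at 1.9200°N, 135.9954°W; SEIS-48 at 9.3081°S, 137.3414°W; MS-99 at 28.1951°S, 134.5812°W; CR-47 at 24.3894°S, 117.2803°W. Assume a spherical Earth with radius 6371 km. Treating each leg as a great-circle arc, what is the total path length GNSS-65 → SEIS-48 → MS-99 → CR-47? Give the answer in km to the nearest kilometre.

5151 km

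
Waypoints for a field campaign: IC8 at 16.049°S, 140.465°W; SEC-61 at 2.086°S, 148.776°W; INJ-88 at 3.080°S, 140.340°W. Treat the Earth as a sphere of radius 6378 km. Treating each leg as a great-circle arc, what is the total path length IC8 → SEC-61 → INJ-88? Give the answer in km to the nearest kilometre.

2746 km

IC8→SEC-61: c = 0.282485 rad, d = 1801.69 km
SEC-61→INJ-88: c = 0.148104 rad, d = 944.61 km
Total = 1801.69 + 944.61 = 2746.29 km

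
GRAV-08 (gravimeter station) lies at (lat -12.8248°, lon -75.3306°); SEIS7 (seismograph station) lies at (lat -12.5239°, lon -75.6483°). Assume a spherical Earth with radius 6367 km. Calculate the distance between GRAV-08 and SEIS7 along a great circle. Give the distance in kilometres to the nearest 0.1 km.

Δφ = 0.3009°,  Δλ = -0.3177°
a = sin²(Δφ/2) + cos φ₁ cos φ₂ sin²(Δλ/2) = 0.000014
c = 2·arcsin(√a) = 0.007540 rad = 0.4320°
d = R·c = 6367 × 0.007540 = 48.0 km

48.0 km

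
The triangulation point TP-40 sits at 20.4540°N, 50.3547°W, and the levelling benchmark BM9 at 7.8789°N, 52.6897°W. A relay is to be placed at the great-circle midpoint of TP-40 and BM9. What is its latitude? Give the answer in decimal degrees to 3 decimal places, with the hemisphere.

14.169°N

Bx = cos φ₂ cos Δλ = 0.989738,  By = cos φ₂ sin Δλ = -0.040358
φₘ = atan2(sin φ₁ + sin φ₂, √((cos φ₁ + Bx)² + By²)) = 14.16927°
λₘ = λ₁ + atan2(By, cos φ₁ + Bx) = -51.55467°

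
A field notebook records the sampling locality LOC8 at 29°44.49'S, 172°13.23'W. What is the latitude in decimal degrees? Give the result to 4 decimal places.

29° + 44.49′/60 = 29 + 0.74150 = 29.7415°

29.7415°S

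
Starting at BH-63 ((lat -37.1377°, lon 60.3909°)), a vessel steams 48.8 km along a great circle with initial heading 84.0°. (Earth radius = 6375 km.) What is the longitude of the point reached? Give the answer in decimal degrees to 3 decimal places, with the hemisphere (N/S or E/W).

60.938°E

δ = d/R = 48.8/6375 = 0.007655 rad
φ₂ = arcsin(sin φ₁ cos δ + cos φ₁ sin δ cos θ)
   = arcsin(-0.60373·0.99997 + 0.79719·0.00765·0.10453) = -37.09060°
λ₂ = λ₁ + atan2(sin θ sin δ cos φ₁, cos δ − sin φ₁ sin φ₂) = 60.93773°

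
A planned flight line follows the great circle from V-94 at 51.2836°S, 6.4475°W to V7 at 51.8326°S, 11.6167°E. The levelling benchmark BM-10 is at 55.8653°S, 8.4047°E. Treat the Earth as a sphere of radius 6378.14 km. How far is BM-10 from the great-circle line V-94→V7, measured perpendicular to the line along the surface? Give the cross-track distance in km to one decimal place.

436.9 km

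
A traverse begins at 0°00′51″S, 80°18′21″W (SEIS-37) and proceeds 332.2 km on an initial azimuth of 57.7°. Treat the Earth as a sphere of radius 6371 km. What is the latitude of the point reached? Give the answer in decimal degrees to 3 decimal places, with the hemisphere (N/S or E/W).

SEIS-37: φ = -0.01417°, λ = -80.30583°
δ = d/R = 332.2/6371 = 0.052143 rad
φ₂ = arcsin(sin φ₁ cos δ + cos φ₁ sin δ cos θ)
   = arcsin(-0.00025·0.99864 + 1.00000·0.05212·0.53435) = 1.58173°
λ₂ = λ₁ + atan2(sin θ sin δ cos φ₁, cos δ − sin φ₁ sin φ₂) = -77.77994°

1.582°N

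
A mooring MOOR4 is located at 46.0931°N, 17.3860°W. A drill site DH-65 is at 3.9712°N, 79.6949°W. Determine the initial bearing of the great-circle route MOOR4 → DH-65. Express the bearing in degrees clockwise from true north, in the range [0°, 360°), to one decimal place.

Δλ = -62.3089°
y = sin Δλ · cos φ₂ = -0.883340
x = cos φ₁ sin φ₂ − sin φ₁ cos φ₂ cos Δλ = -0.285973
θ = atan2(y, x) = -107.9389° → 252.0611° (mod 360°)

252.1°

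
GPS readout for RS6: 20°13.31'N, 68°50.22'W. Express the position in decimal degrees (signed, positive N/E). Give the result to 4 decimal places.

lat: 20.2218° N → +20.2218°
lon: 68.8370° W → -68.8370°

+20.2218°, -68.8370°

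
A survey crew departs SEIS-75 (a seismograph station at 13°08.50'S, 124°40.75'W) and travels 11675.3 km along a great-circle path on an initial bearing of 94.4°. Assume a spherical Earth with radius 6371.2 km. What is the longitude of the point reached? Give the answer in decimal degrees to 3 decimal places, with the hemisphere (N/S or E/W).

SEIS-75: φ = -13.14167°, λ = -124.67917°
δ = d/R = 11675.3/6371.2 = 1.832512 rad
φ₂ = arcsin(sin φ₁ cos δ + cos φ₁ sin δ cos θ)
   = arcsin(-0.22736·-0.25874 + 0.97381·0.96595·-0.07672) = -0.76430°
λ₂ = λ₁ + atan2(sin θ sin δ cos φ₁, cos δ − sin φ₁ sin φ₂) = -19.08423°

19.084°W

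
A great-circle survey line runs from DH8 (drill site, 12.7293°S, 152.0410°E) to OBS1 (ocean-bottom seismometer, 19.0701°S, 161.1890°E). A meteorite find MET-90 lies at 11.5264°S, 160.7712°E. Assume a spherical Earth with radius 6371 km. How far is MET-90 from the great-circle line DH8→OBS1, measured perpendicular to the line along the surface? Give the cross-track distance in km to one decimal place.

665.1 km

δ₁₃ = central angle DH8→MET-90 = 0.150433 rad  (haversine)
θ₁₃ = bearing DH8→MET-90 = 82.912°,  θ₁₂ = bearing DH8→OBS1 = 126.966°
dₓₜ = R·arcsin(sin δ₁₃ · sin(θ₁₃ − θ₁₂)) = 6371·arcsin(0.14987·sin(-44.054°)) = -665.112 km
|dₓₜ| = 665.112 km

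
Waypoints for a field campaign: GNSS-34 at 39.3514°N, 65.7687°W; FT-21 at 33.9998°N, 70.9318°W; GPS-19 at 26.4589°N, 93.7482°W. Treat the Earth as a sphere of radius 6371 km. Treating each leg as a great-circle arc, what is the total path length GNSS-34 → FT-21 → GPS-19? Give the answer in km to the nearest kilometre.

3093 km

GNSS-34→FT-21: c = 0.118052 rad, d = 752.11 km
FT-21→GPS-19: c = 0.367368 rad, d = 2340.50 km
Total = 752.11 + 2340.50 = 3092.61 km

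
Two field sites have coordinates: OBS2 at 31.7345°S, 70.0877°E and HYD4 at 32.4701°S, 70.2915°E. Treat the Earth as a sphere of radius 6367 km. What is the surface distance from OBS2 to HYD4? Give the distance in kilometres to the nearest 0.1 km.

Δφ = -0.7356°,  Δλ = 0.2038°
a = sin²(Δφ/2) + cos φ₁ cos φ₂ sin²(Δλ/2) = 0.000043
c = 2·arcsin(√a) = 0.013187 rad = 0.7556°
d = R·c = 6367 × 0.013187 = 84.0 km

84.0 km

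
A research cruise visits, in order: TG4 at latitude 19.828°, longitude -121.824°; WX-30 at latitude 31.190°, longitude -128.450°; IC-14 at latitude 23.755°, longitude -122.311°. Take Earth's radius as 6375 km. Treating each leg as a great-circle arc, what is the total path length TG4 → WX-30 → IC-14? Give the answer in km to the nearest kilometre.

TG4→WX-30: c = 0.223955 rad, d = 1427.71 km
WX-30→IC-14: c = 0.160783 rad, d = 1024.99 km
Total = 1427.71 + 1024.99 = 2452.70 km

2453 km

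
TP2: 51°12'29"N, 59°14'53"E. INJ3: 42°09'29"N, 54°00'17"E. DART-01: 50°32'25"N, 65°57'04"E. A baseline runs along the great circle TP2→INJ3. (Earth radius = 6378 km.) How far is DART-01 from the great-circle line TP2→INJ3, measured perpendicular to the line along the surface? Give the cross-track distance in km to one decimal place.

TP2: φ = +51.20806°, λ = +59.24806°
INJ3: φ = +42.15806°, λ = +54.00472°
DART-01: φ = +50.54028°, λ = +65.95111°
δ₁₃ = central angle TP2→DART-01 = 0.074711 rad  (haversine)
θ₁₃ = bearing TP2→DART-01 = 96.360°,  θ₁₂ = bearing TP2→INJ3 = 203.625°
dₓₜ = R·arcsin(sin δ₁₃ · sin(θ₁₃ − θ₁₂)) = 6378·arcsin(0.07464·sin(-107.264°)) = -455.000 km
|dₓₜ| = 455.000 km

455.0 km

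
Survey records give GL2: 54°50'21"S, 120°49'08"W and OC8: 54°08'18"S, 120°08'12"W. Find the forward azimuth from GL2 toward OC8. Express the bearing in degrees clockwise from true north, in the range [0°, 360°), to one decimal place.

GL2: φ = -54.83917°, λ = -120.81889°
OC8: φ = -54.13833°, λ = -120.13667°
Δλ = 0.6822°
y = sin Δλ · cos φ₂ = 0.006975
x = cos φ₁ sin φ₂ − sin φ₁ cos φ₂ cos Δλ = 0.012198
θ = atan2(y, x) = 29.7636° → 29.7636° (mod 360°)

29.8°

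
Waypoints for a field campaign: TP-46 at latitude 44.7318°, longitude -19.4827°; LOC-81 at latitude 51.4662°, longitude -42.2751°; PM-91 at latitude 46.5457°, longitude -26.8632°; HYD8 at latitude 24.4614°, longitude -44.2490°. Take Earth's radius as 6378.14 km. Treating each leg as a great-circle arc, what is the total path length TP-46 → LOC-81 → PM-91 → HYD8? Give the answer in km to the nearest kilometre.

TP-46→LOC-81: c = 0.288955 rad, d = 1842.99 km
LOC-81→PM-91: c = 0.195724 rad, d = 1248.36 km
PM-91→HYD8: c = 0.455524 rad, d = 2905.40 km
Total = 1842.99 + 1248.36 + 2905.40 = 5996.75 km

5997 km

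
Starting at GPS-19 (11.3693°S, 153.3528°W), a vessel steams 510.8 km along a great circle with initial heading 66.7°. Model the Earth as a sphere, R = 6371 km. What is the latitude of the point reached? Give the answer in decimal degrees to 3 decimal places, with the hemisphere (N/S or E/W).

9.523°S

δ = d/R = 510.8/6371 = 0.080176 rad
φ₂ = arcsin(sin φ₁ cos δ + cos φ₁ sin δ cos θ)
   = arcsin(-0.19713·0.99679 + 0.98038·0.08009·0.39555) = -9.52287°
λ₂ = λ₁ + atan2(sin θ sin δ cos φ₁, cos δ − sin φ₁ sin φ₂) = -149.07536°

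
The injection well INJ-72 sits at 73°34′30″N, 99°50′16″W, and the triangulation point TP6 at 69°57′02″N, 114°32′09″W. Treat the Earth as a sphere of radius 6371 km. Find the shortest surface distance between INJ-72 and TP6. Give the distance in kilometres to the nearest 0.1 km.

648.3 km

INJ-72: φ = +73.57500°, λ = -99.83778°
TP6: φ = +69.95056°, λ = -114.53583°
Δφ = -3.6244°,  Δλ = -14.6981°
a = sin²(Δφ/2) + cos φ₁ cos φ₂ sin²(Δλ/2) = 0.002586
c = 2·arcsin(√a) = 0.101753 rad = 5.8300°
d = R·c = 6371 × 0.101753 = 648.3 km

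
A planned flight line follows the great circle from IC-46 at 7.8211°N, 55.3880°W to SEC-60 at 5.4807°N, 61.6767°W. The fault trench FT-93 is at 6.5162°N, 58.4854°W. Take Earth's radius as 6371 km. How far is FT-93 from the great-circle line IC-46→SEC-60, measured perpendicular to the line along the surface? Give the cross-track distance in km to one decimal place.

17.2 km

δ₁₃ = central angle IC-46→FT-93 = 0.058271 rad  (haversine)
θ₁₃ = bearing IC-46→FT-93 = 247.192°,  θ₁₂ = bearing IC-46→SEC-60 = 249.845°
dₓₜ = R·arcsin(sin δ₁₃ · sin(θ₁₃ − θ₁₂)) = 6371·arcsin(0.05824·sin(-2.652°)) = -17.171 km
|dₓₜ| = 17.171 km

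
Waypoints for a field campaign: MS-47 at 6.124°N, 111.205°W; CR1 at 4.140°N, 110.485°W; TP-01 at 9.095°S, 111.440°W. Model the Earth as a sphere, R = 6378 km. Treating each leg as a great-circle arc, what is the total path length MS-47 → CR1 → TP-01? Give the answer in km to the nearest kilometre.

1712 km

MS-47→CR1: c = 0.036820 rad, d = 234.84 km
CR1→TP-01: c = 0.231591 rad, d = 1477.09 km
Total = 234.84 + 1477.09 = 1711.92 km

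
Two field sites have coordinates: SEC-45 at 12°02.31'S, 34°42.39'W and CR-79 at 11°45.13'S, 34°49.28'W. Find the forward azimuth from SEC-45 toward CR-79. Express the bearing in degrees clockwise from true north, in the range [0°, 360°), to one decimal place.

SEC-45: φ = -12.03850°, λ = -34.70650°
CR-79: φ = -11.75217°, λ = -34.82133°
Δλ = -0.1148°
y = sin Δλ · cos φ₂ = -0.001962
x = cos φ₁ sin φ₂ − sin φ₁ cos φ₂ cos Δλ = 0.004997
θ = atan2(y, x) = -21.4387° → 338.5613° (mod 360°)

338.6°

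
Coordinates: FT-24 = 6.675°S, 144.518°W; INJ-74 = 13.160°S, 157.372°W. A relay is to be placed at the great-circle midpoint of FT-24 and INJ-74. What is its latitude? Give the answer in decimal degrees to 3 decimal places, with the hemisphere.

Bx = cos φ₂ cos Δλ = 0.949336,  By = cos φ₂ sin Δλ = -0.216625
φₘ = atan2(sin φ₁ + sin φ₂, √((cos φ₁ + Bx)² + By²)) = -9.97896°
λₘ = λ₁ + atan2(By, cos φ₁ + Bx) = -150.88107°

9.979°S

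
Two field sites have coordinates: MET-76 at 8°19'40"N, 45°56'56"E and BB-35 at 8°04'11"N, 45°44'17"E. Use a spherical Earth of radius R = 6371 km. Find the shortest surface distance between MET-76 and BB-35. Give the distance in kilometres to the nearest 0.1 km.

36.9 km

MET-76: φ = +8.32778°, λ = +45.94889°
BB-35: φ = +8.06972°, λ = +45.73806°
Δφ = -0.2581°,  Δλ = -0.2108°
a = sin²(Δφ/2) + cos φ₁ cos φ₂ sin²(Δλ/2) = 0.000008
c = 2·arcsin(√a) = 0.005792 rad = 0.3319°
d = R·c = 6371 × 0.005792 = 36.9 km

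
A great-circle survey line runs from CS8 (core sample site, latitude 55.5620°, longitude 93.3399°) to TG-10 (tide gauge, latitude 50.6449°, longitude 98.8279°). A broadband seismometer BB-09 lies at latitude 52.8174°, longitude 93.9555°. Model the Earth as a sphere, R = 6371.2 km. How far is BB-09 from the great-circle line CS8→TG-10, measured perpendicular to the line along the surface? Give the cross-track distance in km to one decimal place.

146.0 km

δ₁₃ = central angle CS8→BB-09 = 0.048313 rad  (haversine)
θ₁₃ = bearing CS8→BB-09 = 172.273°,  θ₁₂ = bearing CS8→TG-10 = 143.949°
dₓₜ = R·arcsin(sin δ₁₃ · sin(θ₁₃ − θ₁₂)) = 6371.2·arcsin(0.04829·sin(28.324°)) = 145.996 km
|dₓₜ| = 145.996 km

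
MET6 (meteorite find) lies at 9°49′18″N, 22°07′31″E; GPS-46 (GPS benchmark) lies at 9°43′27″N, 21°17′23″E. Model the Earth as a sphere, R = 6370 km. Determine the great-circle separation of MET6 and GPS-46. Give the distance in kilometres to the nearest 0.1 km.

92.2 km

MET6: φ = +9.82167°, λ = +22.12528°
GPS-46: φ = +9.72417°, λ = +21.28972°
Δφ = -0.0975°,  Δλ = -0.8356°
a = sin²(Δφ/2) + cos φ₁ cos φ₂ sin²(Δλ/2) = 0.000052
c = 2·arcsin(√a) = 0.014472 rad = 0.8292°
d = R·c = 6370 × 0.014472 = 92.2 km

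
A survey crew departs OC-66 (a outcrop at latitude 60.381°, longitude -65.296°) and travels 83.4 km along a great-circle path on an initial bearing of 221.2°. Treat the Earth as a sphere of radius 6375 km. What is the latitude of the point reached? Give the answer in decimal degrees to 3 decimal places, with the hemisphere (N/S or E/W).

59.813°N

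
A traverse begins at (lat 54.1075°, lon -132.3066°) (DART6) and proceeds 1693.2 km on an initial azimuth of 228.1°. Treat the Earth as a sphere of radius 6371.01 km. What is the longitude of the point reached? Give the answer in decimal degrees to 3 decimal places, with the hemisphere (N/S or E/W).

147.747°W

δ = d/R = 1693.2/6371.01 = 0.265766 rad
φ₂ = arcsin(sin φ₁ cos δ + cos φ₁ sin δ cos θ)
   = arcsin(0.81012·0.96489 + 0.58627·0.26265·-0.66783) = 42.75322°
λ₂ = λ₁ + atan2(sin θ sin δ cos φ₁, cos δ − sin φ₁ sin φ₂) = -147.74698°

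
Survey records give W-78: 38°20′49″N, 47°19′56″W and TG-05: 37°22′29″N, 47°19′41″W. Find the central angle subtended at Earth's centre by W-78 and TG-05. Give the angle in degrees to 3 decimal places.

0.972°

W-78: φ = +38.34694°, λ = -47.33222°
TG-05: φ = +37.37472°, λ = -47.32806°
Δφ = -0.9722°,  Δλ = 0.0042°
a = sin²(Δφ/2) + cos φ₁ cos φ₂ sin²(Δλ/2) = 0.000072
c = 2·arcsin(√a) = 0.016969 rad = 0.9722°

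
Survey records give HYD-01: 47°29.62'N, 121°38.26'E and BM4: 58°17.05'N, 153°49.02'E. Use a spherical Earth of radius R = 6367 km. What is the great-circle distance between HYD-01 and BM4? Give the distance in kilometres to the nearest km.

HYD-01: φ = +47.49367°, λ = +121.63767°
BM4: φ = +58.28417°, λ = +153.81700°
Δφ = 10.7905°,  Δλ = 32.1793°
a = sin²(Δφ/2) + cos φ₁ cos φ₂ sin²(Δλ/2) = 0.036123
c = 2·arcsin(√a) = 0.382449 rad = 21.9127°
d = R·c = 6367 × 0.382449 = 2435.1 km

2435 km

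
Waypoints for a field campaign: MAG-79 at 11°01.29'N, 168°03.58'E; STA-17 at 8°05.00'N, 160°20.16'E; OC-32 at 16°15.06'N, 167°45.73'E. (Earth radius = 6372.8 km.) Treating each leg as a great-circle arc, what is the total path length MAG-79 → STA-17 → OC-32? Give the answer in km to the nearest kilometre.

2123 km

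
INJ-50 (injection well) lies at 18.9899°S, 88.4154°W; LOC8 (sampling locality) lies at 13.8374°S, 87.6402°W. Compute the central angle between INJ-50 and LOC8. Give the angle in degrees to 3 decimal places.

Δφ = 5.1525°,  Δλ = 0.7752°
a = sin²(Δφ/2) + cos φ₁ cos φ₂ sin²(Δλ/2) = 0.002062
c = 2·arcsin(√a) = 0.090859 rad = 5.2058°

5.206°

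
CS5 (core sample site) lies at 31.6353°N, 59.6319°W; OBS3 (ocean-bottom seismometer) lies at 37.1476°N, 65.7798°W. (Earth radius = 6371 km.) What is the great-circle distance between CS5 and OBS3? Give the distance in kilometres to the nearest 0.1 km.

832.6 km

Δφ = 5.5123°,  Δλ = -6.1479°
a = sin²(Δφ/2) + cos φ₁ cos φ₂ sin²(Δλ/2) = 0.004264
c = 2·arcsin(√a) = 0.130687 rad = 7.4878°
d = R·c = 6371 × 0.130687 = 832.6 km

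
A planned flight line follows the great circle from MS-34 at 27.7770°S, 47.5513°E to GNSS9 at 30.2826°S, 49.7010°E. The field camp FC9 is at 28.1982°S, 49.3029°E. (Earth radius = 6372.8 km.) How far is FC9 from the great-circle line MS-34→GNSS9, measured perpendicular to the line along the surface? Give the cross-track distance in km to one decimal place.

109.8 km

δ₁₃ = central angle MS-34→FC9 = 0.027979 rad  (haversine)
θ₁₃ = bearing MS-34→FC9 = 105.643°,  θ₁₂ = bearing MS-34→GNSS9 = 143.640°
dₓₜ = R·arcsin(sin δ₁₃ · sin(θ₁₃ − θ₁₂)) = 6372.8·arcsin(0.02797·sin(-37.997°)) = -109.758 km
|dₓₜ| = 109.758 km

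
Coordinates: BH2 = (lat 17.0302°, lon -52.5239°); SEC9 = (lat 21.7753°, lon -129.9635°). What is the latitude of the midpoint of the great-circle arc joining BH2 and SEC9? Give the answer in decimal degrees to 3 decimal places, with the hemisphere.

Bx = cos φ₂ cos Δλ = 0.201951,  By = cos φ₂ sin Δλ = -0.906421
φₘ = atan2(sin φ₁ + sin φ₂, √((cos φ₁ + Bx)² + By²)) = 24.29422°
λₘ = λ₁ + atan2(By, cos φ₁ + Bx) = -90.57340°

24.294°N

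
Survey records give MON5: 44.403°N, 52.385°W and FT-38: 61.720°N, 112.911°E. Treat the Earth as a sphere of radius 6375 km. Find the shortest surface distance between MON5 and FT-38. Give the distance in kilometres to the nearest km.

8146 km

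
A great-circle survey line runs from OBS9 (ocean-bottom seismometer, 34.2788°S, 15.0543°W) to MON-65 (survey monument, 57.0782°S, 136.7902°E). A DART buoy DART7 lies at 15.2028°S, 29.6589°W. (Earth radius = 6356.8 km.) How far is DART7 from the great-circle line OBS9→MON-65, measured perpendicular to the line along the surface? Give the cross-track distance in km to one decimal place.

993.1 km

δ₁₃ = central angle OBS9→DART7 = 0.404444 rad  (haversine)
θ₁₃ = bearing OBS9→DART7 = 321.805°,  θ₁₂ = bearing OBS9→MON-65 = 165.095°
dₓₜ = R·arcsin(sin δ₁₃ · sin(θ₁₃ − θ₁₂)) = 6356.8·arcsin(0.39351·sin(156.710°)) = 993.083 km
|dₓₜ| = 993.083 km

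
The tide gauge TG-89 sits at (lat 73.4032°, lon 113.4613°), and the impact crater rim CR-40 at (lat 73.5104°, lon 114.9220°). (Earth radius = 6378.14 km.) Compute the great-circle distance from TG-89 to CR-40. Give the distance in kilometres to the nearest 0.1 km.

47.8 km

Δφ = 0.1072°,  Δλ = 1.4607°
a = sin²(Δφ/2) + cos φ₁ cos φ₂ sin²(Δλ/2) = 0.000014
c = 2·arcsin(√a) = 0.007496 rad = 0.4295°
d = R·c = 6378.14 × 0.007496 = 47.8 km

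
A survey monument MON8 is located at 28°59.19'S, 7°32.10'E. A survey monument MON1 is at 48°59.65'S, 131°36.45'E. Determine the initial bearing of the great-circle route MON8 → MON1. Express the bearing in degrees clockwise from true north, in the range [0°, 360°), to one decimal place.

MON8: φ = -28.98650°, λ = +7.53500°
MON1: φ = -48.99417°, λ = +131.60750°
Δλ = 124.0725°
y = sin Δλ · cos φ₂ = 0.543497
x = cos φ₁ sin φ₂ − sin φ₁ cos φ₂ cos Δλ = -0.838249
θ = atan2(y, x) = 147.0418° → 147.0418° (mod 360°)

147.0°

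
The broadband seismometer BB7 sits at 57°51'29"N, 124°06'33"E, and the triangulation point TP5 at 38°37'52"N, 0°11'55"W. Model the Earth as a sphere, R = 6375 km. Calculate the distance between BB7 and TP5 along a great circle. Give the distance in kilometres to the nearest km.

BB7: φ = +57.85806°, λ = +124.10917°
TP5: φ = +38.63111°, λ = -0.19861°
Δφ = -19.2269°,  Δλ = -124.3078°
a = sin²(Δφ/2) + cos φ₁ cos φ₂ sin²(Δλ/2) = 0.352816
c = 2·arcsin(√a) = 1.272001 rad = 72.8803°
d = R·c = 6375 × 1.272001 = 8109.0 km

8109 km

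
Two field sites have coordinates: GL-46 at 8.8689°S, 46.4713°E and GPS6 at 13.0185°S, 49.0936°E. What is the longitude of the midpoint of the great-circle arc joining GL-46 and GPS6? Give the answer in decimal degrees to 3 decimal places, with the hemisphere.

Bx = cos φ₂ cos Δλ = 0.973277,  By = cos φ₂ sin Δλ = 0.044576
φₘ = atan2(sin φ₁ + sin φ₂, √((cos φ₁ + Bx)² + By²)) = -10.94650°
λₘ = λ₁ + atan2(By, cos φ₁ + Bx) = 47.77326°

47.773°E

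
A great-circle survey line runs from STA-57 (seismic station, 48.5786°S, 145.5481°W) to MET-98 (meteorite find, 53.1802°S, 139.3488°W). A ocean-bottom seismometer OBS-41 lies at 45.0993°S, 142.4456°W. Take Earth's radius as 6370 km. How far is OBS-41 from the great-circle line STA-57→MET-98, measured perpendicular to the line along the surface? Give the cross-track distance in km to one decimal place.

427.0 km

δ₁₃ = central angle STA-57→OBS-41 = 0.071116 rad  (haversine)
θ₁₃ = bearing STA-57→OBS-41 = 32.524°,  θ₁₂ = bearing STA-57→MET-98 = 142.007°
dₓₜ = R·arcsin(sin δ₁₃ · sin(θ₁₃ − θ₁₂)) = 6370·arcsin(0.07106·sin(-109.483°)) = -427.032 km
|dₓₜ| = 427.032 km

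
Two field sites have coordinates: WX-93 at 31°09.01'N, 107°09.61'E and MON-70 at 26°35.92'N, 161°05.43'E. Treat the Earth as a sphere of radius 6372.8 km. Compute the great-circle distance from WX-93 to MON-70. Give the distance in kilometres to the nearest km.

5226 km

WX-93: φ = +31.15017°, λ = +107.16017°
MON-70: φ = +26.59867°, λ = +161.09050°
Δφ = -4.5515°,  Δλ = 53.9303°
a = sin²(Δφ/2) + cos φ₁ cos φ₂ sin²(Δλ/2) = 0.158922
c = 2·arcsin(√a) = 0.820089 rad = 46.9876°
d = R·c = 6372.8 × 0.820089 = 5226.3 km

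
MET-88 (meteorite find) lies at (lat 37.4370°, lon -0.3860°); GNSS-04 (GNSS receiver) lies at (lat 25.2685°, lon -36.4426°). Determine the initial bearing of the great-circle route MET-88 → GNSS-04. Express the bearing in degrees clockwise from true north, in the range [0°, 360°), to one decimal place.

258.8°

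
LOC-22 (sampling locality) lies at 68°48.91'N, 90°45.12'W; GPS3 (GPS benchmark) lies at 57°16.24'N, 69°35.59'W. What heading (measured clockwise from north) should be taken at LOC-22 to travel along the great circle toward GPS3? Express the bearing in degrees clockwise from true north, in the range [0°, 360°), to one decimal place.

130.4°

LOC-22: φ = +68.81517°, λ = -90.75200°
GPS3: φ = +57.27067°, λ = -69.59317°
Δλ = 21.1588°
y = sin Δλ · cos φ₂ = 0.195158
x = cos φ₁ sin φ₂ − sin φ₁ cos φ₂ cos Δλ = -0.166142
θ = atan2(y, x) = 130.4085° → 130.4085° (mod 360°)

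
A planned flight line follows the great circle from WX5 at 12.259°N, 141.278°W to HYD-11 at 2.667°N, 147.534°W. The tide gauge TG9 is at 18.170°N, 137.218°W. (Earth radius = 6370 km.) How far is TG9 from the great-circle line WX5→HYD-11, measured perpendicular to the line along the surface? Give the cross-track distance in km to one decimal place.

4.5 km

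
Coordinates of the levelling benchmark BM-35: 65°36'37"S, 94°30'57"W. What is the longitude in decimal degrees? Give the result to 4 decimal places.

94.5158°W

94° + 30′/60 + 57″/3600 = 94 + 0.50000 + 0.01583 = 94.5158°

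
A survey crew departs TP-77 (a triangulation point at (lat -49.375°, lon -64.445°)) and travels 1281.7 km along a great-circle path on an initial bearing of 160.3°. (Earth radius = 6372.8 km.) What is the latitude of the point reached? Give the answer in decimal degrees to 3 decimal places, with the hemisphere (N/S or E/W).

δ = d/R = 1281.7/6372.8 = 0.201120 rad
φ₂ = arcsin(sin φ₁ cos δ + cos φ₁ sin δ cos θ)
   = arcsin(-0.75899·0.97984 + 0.65111·0.19977·-0.94147) = -60.01374°
λ₂ = λ₁ + atan2(sin θ sin δ cos φ₁, cos δ − sin φ₁ sin φ₂) = -56.70158°

60.014°S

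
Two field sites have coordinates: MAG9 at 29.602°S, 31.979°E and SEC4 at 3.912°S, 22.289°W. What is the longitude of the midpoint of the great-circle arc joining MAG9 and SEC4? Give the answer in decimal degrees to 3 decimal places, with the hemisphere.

Bx = cos φ₂ cos Δλ = 0.582634,  By = cos φ₂ sin Δλ = -0.809866
φₘ = atan2(sin φ₁ + sin φ₂, √((cos φ₁ + Bx)² + By²)) = -18.68175°
λₘ = λ₁ + atan2(By, cos φ₁ + Bx) = 2.82989°

2.830°E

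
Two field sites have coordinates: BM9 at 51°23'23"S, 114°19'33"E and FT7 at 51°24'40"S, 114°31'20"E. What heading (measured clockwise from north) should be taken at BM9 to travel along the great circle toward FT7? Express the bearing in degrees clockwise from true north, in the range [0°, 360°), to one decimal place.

100.0°

BM9: φ = -51.38972°, λ = +114.32583°
FT7: φ = -51.41111°, λ = +114.52222°
Δλ = 0.1964°
y = sin Δλ · cos φ₂ = 0.002138
x = cos φ₁ sin φ₂ − sin φ₁ cos φ₂ cos Δλ = -0.000376
θ = atan2(y, x) = 99.9792° → 99.9792° (mod 360°)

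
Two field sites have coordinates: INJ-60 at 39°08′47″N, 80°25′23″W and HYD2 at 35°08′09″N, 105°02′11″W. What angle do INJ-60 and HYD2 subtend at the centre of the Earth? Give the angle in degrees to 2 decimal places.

19.96°

INJ-60: φ = +39.14639°, λ = -80.42306°
HYD2: φ = +35.13583°, λ = -105.03639°
Δφ = -4.0106°,  Δλ = -24.6133°
a = sin²(Δφ/2) + cos φ₁ cos φ₂ sin²(Δλ/2) = 0.030038
c = 2·arcsin(√a) = 0.348386 rad = 19.9610°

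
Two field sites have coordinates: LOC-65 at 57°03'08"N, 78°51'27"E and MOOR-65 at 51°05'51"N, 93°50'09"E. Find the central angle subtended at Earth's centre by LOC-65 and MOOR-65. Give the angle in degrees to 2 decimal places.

LOC-65: φ = +57.05222°, λ = +78.85750°
MOOR-65: φ = +51.09750°, λ = +93.83583°
Δφ = -5.9547°,  Δλ = 14.9783°
a = sin²(Δφ/2) + cos φ₁ cos φ₂ sin²(Δλ/2) = 0.008500
c = 2·arcsin(√a) = 0.184656 rad = 10.5800°

10.58°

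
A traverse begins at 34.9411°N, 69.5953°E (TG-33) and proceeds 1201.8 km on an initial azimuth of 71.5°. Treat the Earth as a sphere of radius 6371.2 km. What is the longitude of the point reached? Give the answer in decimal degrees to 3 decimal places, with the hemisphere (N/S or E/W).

δ = d/R = 1201.8/6371.2 = 0.188630 rad
φ₂ = arcsin(sin φ₁ cos δ + cos φ₁ sin δ cos θ)
   = arcsin(0.57273·0.98226 + 0.81974·0.18751·0.31730) = 37.68708°
λ₂ = λ₁ + atan2(sin θ sin δ cos φ₁, cos δ − sin φ₁ sin φ₂) = 82.58087°

82.581°E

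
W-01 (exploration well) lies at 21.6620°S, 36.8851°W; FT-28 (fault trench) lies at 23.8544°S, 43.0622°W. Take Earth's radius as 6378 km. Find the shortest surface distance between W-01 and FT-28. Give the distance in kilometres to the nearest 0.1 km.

679.3 km

Δφ = -2.1924°,  Δλ = -6.1771°
a = sin²(Δφ/2) + cos φ₁ cos φ₂ sin²(Δλ/2) = 0.002833
c = 2·arcsin(√a) = 0.106511 rad = 6.1027°
d = R·c = 6378 × 0.106511 = 679.3 km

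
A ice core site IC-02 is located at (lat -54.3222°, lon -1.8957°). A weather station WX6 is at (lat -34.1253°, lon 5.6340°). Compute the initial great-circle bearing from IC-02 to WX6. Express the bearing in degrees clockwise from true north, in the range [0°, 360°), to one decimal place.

17.7°

Δλ = 7.5297°
y = sin Δλ · cos φ₂ = 0.108477
x = cos φ₁ sin φ₂ − sin φ₁ cos φ₂ cos Δλ = 0.339449
θ = atan2(y, x) = 17.7222° → 17.7222° (mod 360°)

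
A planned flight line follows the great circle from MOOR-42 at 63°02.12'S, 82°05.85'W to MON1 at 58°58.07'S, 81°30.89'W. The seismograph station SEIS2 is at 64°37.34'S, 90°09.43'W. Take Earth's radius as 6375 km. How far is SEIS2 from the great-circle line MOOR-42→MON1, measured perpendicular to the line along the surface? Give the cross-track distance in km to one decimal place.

367.4 km

MOOR-42: φ = -63.03533°, λ = -82.09750°
MON1: φ = -58.96783°, λ = -81.51483°
SEIS2: φ = -64.62233°, λ = -90.15717°
δ₁₃ = central angle MOOR-42→SEIS2 = 0.067882 rad  (haversine)
θ₁₃ = bearing MOOR-42→SEIS2 = 242.360°,  θ₁₂ = bearing MOOR-42→MON1 = 4.228°
dₓₜ = R·arcsin(sin δ₁₃ · sin(θ₁₃ − θ₁₂)) = 6375·arcsin(0.06783·sin(238.131°)) = -367.438 km
|dₓₜ| = 367.438 km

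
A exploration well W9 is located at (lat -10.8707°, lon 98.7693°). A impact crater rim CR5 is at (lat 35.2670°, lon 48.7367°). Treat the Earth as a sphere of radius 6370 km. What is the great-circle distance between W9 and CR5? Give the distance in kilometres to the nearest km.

Δφ = 46.1377°,  Δλ = -50.0326°
a = sin²(Δφ/2) + cos φ₁ cos φ₂ sin²(Δλ/2) = 0.296921
c = 2·arcsin(√a) = 1.152550 rad = 66.0363°
d = R·c = 6370 × 1.152550 = 7341.7 km

7342 km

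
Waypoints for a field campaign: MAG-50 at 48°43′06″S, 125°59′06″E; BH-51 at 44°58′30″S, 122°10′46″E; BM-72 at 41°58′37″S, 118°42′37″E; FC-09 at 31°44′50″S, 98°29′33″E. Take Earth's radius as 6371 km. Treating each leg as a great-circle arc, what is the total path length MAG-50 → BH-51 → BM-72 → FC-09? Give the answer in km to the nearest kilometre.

3062 km

MAG-50: φ = -48.71833°, λ = +125.98500°
BH-51: φ = -44.97500°, λ = +122.17944°
BM-72: φ = -41.97694°, λ = +118.71028°
FC-09: φ = -31.74722°, λ = +98.49250°
MAG-50→BH-51: c = 0.079552 rad, d = 506.83 km
BH-51→BM-72: c = 0.068313 rad, d = 435.22 km
BM-72→FC-09: c = 0.332736 rad, d = 2119.86 km
Total = 506.83 + 435.22 + 2119.86 = 3061.91 km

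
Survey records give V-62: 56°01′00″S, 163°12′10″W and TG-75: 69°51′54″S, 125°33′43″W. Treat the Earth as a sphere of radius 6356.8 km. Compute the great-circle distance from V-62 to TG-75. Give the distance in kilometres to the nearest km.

2377 km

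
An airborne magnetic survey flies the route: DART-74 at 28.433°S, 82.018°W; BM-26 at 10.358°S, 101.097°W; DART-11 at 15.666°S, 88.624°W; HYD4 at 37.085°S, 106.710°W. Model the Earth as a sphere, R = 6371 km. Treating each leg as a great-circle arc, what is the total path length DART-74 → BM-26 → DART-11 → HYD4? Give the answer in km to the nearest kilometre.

DART-74→BM-26: c = 0.443784 rad, d = 2827.35 km
BM-26→DART-11: c = 0.231354 rad, d = 1473.96 km
DART-11→HYD4: c = 0.466865 rad, d = 2974.40 km
Total = 2827.35 + 1473.96 + 2974.40 = 7275.70 km

7276 km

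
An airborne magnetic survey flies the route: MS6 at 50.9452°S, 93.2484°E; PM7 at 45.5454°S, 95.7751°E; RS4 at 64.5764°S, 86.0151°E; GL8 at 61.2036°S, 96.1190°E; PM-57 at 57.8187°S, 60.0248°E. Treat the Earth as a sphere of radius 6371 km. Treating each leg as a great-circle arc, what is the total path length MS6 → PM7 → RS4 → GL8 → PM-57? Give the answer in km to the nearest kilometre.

5505 km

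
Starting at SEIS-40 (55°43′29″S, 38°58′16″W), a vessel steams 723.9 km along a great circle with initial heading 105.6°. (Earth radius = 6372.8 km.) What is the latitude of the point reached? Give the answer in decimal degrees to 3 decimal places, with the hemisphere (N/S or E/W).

56.949°S

SEIS-40: φ = -55.72472°, λ = -38.97111°
δ = d/R = 723.9/6372.8 = 0.113592 rad
φ₂ = arcsin(sin φ₁ cos δ + cos φ₁ sin δ cos θ)
   = arcsin(-0.82634·0.99356 + 0.56317·0.11335·-0.26892) = -56.94865°
λ₂ = λ₁ + atan2(sin θ sin δ cos φ₁, cos δ − sin φ₁ sin φ₂) = -27.42402°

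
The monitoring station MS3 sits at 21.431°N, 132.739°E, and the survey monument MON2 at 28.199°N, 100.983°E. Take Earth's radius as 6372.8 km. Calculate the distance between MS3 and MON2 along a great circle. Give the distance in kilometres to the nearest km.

3283 km

Δφ = 6.7680°,  Δλ = -31.7560°
a = sin²(Δφ/2) + cos φ₁ cos φ₂ sin²(Δλ/2) = 0.064891
c = 2·arcsin(√a) = 0.515150 rad = 29.5159°
d = R·c = 6372.8 × 0.515150 = 3282.9 km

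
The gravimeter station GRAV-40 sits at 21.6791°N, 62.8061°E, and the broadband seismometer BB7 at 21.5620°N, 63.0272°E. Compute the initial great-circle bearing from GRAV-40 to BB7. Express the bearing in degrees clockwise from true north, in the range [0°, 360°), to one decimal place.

119.6°

Δλ = 0.2211°
y = sin Δλ · cos φ₂ = 0.003589
x = cos φ₁ sin φ₂ − sin φ₁ cos φ₂ cos Δλ = -0.002041
θ = atan2(y, x) = 119.6297° → 119.6297° (mod 360°)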